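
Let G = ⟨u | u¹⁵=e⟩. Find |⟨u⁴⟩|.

|⟨u⁴⟩| equals the order of u⁴. Compute successive powers until reaching e:
  (u⁴)¹ = u⁴, (u⁴)² = u⁸, (u⁴)³ = u¹², (u⁴)⁴ = u, (u⁴)⁵ = u⁵, (u⁴)⁶ = u⁹, (u⁴)⁷ = u¹³, (u⁴)⁸ = u², (u⁴)⁹ = u⁶, (u⁴)¹⁰ = u¹⁰, (u⁴)¹¹ = u¹⁴, (u⁴)¹² = u³, (u⁴)¹³ = u⁷, (u⁴)¹⁴ = u¹¹, (u⁴)¹⁵ = e.
The smallest positive k with (u⁴)ᵏ = e is 15, so |⟨u⁴⟩| = 15.

Answer: 15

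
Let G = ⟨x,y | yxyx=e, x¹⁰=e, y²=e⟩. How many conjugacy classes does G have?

The conjugacy classes (representative and size) are:
  [e] (size 1), [x] (size 2), [x²] (size 2), [x³] (size 2), [x⁴] (size 2), [x⁵] (size 1), [x²y] (size 5), [x³y] (size 5).
Class equation: 1 + 2 + 2 + 2 + 2 + 1 + 5 + 5 = 20 = |G|. So G has 8 conjugacy classes.

Answer: 8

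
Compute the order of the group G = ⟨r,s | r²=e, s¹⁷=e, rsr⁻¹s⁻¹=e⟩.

Enumerate words in the generators, reducing via the relations: the distinct elements are
  {e, r, s, rs, s², s³, s⁴, s⁵, s⁶, s⁷, s⁸, s⁹, rs², rs³, rs⁴, rs⁵, rs⁶, rs⁷, rs⁸, rs⁹, s¹², s¹³, s¹¹, s¹⁰, s¹⁴, s¹⁵, s¹⁶, rs¹², rs¹³, rs¹¹, rs¹⁰, rs¹⁴, rs¹⁵, rs¹⁶}.
No further products give new elements, so |G| = 34.

Answer: 34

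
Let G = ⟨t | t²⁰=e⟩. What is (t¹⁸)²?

Compute successive powers of (t¹⁸), reducing at each step:
  (t¹⁸)²: (t¹⁸) · t¹⁸ = t¹⁶

Answer: t¹⁶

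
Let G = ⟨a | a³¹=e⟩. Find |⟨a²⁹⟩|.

|⟨a²⁹⟩| equals the order of a²⁹. Compute successive powers until reaching e:
  (a²⁹)¹ = a²⁹, (a²⁹)² = a²⁷, (a²⁹)³ = a²⁵, (a²⁹)⁴ = a²³, (a²⁹)⁵ = a²¹, (a²⁹)⁶ = a¹⁹, (a²⁹)⁷ = a¹⁷, (a²⁹)⁸ = a¹⁵, (a²⁹)⁹ = a¹³, (a²⁹)¹⁰ = a¹¹, (a²⁹)¹¹ = a⁹, (a²⁹)¹² = a⁷, (a²⁹)¹³ = a⁵, (a²⁹)¹⁴ = a³, (a²⁹)¹⁵ = a, (a²⁹)¹⁶ = a³⁰, (a²⁹)¹⁷ = a²⁸, (a²⁹)¹⁸ = a²⁶, (a²⁹)¹⁹ = a²⁴, (a²⁹)²⁰ = a²², (a²⁹)²¹ = a²⁰, (a²⁹)²² = a¹⁸, (a²⁹)²³ = a¹⁶, (a²⁹)²⁴ = a¹⁴, (a²⁹)²⁵ = a¹², (a²⁹)²⁶ = a¹⁰, (a²⁹)²⁷ = a⁸, (a²⁹)²⁸ = a⁶, (a²⁹)²⁹ = a⁴, (a²⁹)³⁰ = a², (a²⁹)³¹ = e.
The smallest positive k with (a²⁹)ᵏ = e is 31, so |⟨a²⁹⟩| = 31.

Answer: 31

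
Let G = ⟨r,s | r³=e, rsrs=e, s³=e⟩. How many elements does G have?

Enumerate words in the generators, reducing via the relations: the distinct elements are
  {e, r, s, rs, r², s², rs², r²s, sr², s²r, rs²r, r²s²}.
No further products give new elements, so |G| = 12.

Answer: 12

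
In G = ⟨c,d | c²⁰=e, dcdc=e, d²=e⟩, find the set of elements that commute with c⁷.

⟨c⁷⟩ ⊆ C_G(c⁷) since powers of c⁷ commute with c⁷; so |C_G(c⁷)| ≥ |⟨c⁷⟩| = 20.
By orbit–stabilizer, |C_G(c⁷)| = |G| / |conj. class of c⁷| = 40 / 2 = 20.
The 20 elements commuting with c⁷ are {e, c, c², c³, c⁴, c⁵, c⁶, c⁷, c⁸, c⁹, c¹⁰, c¹¹, c¹², c¹³, c¹⁴, c¹⁵, c¹⁶, c¹⁷, c¹⁸, c¹⁹}.

Answer: {e, c, c², c³, c⁴, c⁵, c⁶, c⁷, c⁸, c⁹, c¹⁰, c¹¹, c¹², c¹³, c¹⁴, c¹⁵, c¹⁶, c¹⁷, c¹⁸, c¹⁹}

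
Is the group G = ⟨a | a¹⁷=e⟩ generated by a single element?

|G| = 17. The element a has order 17 (its powers give 17 distinct elements), so ⟨a⟩ = G and G is cyclic.

Answer: Yes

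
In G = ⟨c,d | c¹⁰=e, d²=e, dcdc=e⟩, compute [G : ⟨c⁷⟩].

First find ord(c⁷) by computing successive powers:
  (c⁷)¹ = c⁷, (c⁷)² = c⁴, (c⁷)³ = c, (c⁷)⁴ = c⁸, (c⁷)⁵ = c⁵, (c⁷)⁶ = c², (c⁷)⁷ = c⁹, (c⁷)⁸ = c⁶, (c⁷)⁹ = c³, (c⁷)¹⁰ = e.
So |⟨c⁷⟩| = ord(c⁷) = 10. With |G| = 20, by Lagrange [G : ⟨c⁷⟩] = 20/10 = 2.

Answer: 2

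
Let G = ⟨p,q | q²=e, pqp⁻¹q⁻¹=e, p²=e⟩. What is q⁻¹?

The order of q is 2 (smallest k with qᵏ = e), so q⁻¹ = q¹ = q.
Check: q · q → q · q = e, giving e as required.

Answer: q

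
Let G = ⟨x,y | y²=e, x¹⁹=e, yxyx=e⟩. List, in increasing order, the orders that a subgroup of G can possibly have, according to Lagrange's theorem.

|G| = 38 = 2 · 19. By Lagrange's theorem the order of any subgroup divides 38; the divisors of 38 are 1, 2, 19, 38.

Answer: 1, 2, 19, 38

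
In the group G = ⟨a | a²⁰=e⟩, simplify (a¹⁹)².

Compute successive powers of (a¹⁹), reducing at each step:
  (a¹⁹)²: (a¹⁹) · a¹⁹ = a¹⁸

Answer: a¹⁸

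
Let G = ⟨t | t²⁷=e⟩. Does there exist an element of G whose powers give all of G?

|G| = 27. The element t has order 27 (its powers give 27 distinct elements), so ⟨t⟩ = G and G is cyclic.

Answer: Yes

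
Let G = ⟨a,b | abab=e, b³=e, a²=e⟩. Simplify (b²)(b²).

Compute (b²) · (b²) by multiplying left to right and reducing via the relations at each step:
  (b²) · b² = b

Answer: b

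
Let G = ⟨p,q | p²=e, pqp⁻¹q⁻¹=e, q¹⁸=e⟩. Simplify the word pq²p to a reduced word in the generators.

Multiply left to right, reducing at each step:
  p · q² = pq²
  (pq²) · p = q²

Answer: q²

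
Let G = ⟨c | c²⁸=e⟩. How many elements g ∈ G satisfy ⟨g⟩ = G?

G is cyclic of order 28. An element generates G iff its order is 28, and a cyclic group of order 28 has exactly φ(28) = 12 such elements.

Answer: 12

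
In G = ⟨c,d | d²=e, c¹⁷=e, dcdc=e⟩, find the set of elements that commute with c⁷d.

⟨c⁷d⟩ ⊆ C_G(c⁷d) since powers of c⁷d commute with c⁷d; so |C_G(c⁷d)| ≥ |⟨c⁷d⟩| = 2.
By orbit–stabilizer, |C_G(c⁷d)| = |G| / |conj. class of c⁷d| = 34 / 17 = 2.
The 2 elements commuting with c⁷d are {e, c⁷d}.

Answer: {e, c⁷d}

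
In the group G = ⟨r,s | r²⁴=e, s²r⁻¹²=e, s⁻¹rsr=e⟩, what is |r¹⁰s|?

Compute successive powers until reaching e:
  (r¹⁰s)¹ = r¹⁰s, (r¹⁰s)² = r¹², (r¹⁰s)³ = r¹⁰s⁻¹, (r¹⁰s)⁴ = e.
The smallest positive k with (r¹⁰s)ᵏ = e is 4.

Answer: 4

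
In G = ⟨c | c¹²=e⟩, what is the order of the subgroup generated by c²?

|⟨c²⟩| equals the order of c². Compute successive powers until reaching e:
  (c²)¹ = c², (c²)² = c⁴, (c²)³ = c⁶, (c²)⁴ = c⁸, (c²)⁵ = c¹⁰, (c²)⁶ = e.
The smallest positive k with (c²)ᵏ = e is 6, so |⟨c²⟩| = 6.

Answer: 6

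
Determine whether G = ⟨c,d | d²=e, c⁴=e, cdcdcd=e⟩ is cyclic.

Every cyclic group is abelian. But c·d = cd while d·c = dc, so c·d ≠ d·c and G is not abelian. Hence G is not cyclic.

Answer: No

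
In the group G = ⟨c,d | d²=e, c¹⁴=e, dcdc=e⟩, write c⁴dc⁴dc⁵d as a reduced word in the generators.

Multiply left to right, reducing at each step:
  (c⁴) · d = c⁴d
  (c⁴d) · c⁴ = d
  d · d = e
  e · c⁵ = c⁵
  (c⁵) · d = c⁵d

Answer: c⁵d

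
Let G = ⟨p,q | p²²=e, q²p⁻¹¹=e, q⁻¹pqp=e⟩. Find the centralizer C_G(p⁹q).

⟨p⁹q⟩ ⊆ C_G(p⁹q) since powers of p⁹q commute with p⁹q; so |C_G(p⁹q)| ≥ |⟨p⁹q⟩| = 4.
By orbit–stabilizer, |C_G(p⁹q)| = |G| / |conj. class of p⁹q| = 44 / 11 = 4.
The 4 elements commuting with p⁹q are {e, p¹¹, p⁹q, p⁹q⁻¹}.

Answer: {e, p¹¹, p⁹q, p⁹q⁻¹}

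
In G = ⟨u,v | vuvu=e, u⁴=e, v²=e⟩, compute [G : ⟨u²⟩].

First find ord(u²) by computing successive powers:
  (u²)¹ = u², (u²)² = e.
So |⟨u²⟩| = ord(u²) = 2. With |G| = 8, by Lagrange [G : ⟨u²⟩] = 8/2 = 4.

Answer: 4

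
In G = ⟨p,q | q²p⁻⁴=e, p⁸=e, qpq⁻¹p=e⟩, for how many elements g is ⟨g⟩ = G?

⟨g⟩ = G would require ord(g) = |G| = 16, but the maximum element order in G is 8 < 16. So G is not cyclic and no single element generates it: the count is 0.

Answer: 0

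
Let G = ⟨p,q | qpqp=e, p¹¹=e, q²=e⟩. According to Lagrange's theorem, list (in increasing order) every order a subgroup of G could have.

|G| = 22 = 2 · 11. By Lagrange's theorem the order of any subgroup divides 22; the divisors of 22 are 1, 2, 11, 22.

Answer: 1, 2, 11, 22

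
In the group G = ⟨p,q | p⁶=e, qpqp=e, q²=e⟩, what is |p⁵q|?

Compute successive powers until reaching e:
  (p⁵q)¹ = p⁵q, (p⁵q)² = e.
The smallest positive k with (p⁵q)ᵏ = e is 2.

Answer: 2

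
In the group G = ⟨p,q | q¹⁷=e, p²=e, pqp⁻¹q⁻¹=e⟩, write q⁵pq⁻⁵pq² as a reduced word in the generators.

Multiply left to right, reducing at each step:
  (q⁵) · p = pq⁵
  (pq⁵) · q⁻⁵ = p
  p · p = e
  e · q² = q²

Answer: q²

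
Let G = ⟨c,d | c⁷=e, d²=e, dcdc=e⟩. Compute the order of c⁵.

Compute successive powers until reaching e:
  (c⁵)¹ = c⁵, (c⁵)² = c³, (c⁵)³ = c, (c⁵)⁴ = c⁶, (c⁵)⁵ = c⁴, (c⁵)⁶ = c², (c⁵)⁷ = e.
The smallest positive k with (c⁵)ᵏ = e is 7.

Answer: 7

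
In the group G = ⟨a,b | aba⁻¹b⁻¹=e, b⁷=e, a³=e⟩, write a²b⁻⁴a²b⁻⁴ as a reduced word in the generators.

Multiply left to right, reducing at each step:
  (a²) · b⁻⁴ = a²b³
  (a²b³) · a² = ab³
  (ab³) · b⁻⁴ = ab⁶

Answer: ab⁶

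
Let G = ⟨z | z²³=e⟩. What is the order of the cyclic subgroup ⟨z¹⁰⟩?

|⟨z¹⁰⟩| equals the order of z¹⁰. Compute successive powers until reaching e:
  (z¹⁰)¹ = z¹⁰, (z¹⁰)² = z²⁰, (z¹⁰)³ = z⁷, (z¹⁰)⁴ = z¹⁷, (z¹⁰)⁵ = z⁴, (z¹⁰)⁶ = z¹⁴, (z¹⁰)⁷ = z, (z¹⁰)⁸ = z¹¹, (z¹⁰)⁹ = z²¹, (z¹⁰)¹⁰ = z⁸, (z¹⁰)¹¹ = z¹⁸, (z¹⁰)¹² = z⁵, (z¹⁰)¹³ = z¹⁵, (z¹⁰)¹⁴ = z², (z¹⁰)¹⁵ = z¹², (z¹⁰)¹⁶ = z²², (z¹⁰)¹⁷ = z⁹, (z¹⁰)¹⁸ = z¹⁹, (z¹⁰)¹⁹ = z⁶, (z¹⁰)²⁰ = z¹⁶, (z¹⁰)²¹ = z³, (z¹⁰)²² = z¹³, (z¹⁰)²³ = e.
The smallest positive k with (z¹⁰)ᵏ = e is 23, so |⟨z¹⁰⟩| = 23.

Answer: 23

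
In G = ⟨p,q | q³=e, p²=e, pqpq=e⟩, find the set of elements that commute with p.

⟨p⟩ ⊆ C_G(p) since powers of p commute with p; so |C_G(p)| ≥ |⟨p⟩| = 2.
By orbit–stabilizer, |C_G(p)| = |G| / |conj. class of p| = 6 / 3 = 2.
The 2 elements commuting with p are {e, p}.

Answer: {e, p}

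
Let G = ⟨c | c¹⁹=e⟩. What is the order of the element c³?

Compute successive powers until reaching e:
  (c³)¹ = c³, (c³)² = c⁶, (c³)³ = c⁹, (c³)⁴ = c¹², (c³)⁵ = c¹⁵, (c³)⁶ = c¹⁸, (c³)⁷ = c², (c³)⁸ = c⁵, (c³)⁹ = c⁸, (c³)¹⁰ = c¹¹, (c³)¹¹ = c¹⁴, (c³)¹² = c¹⁷, (c³)¹³ = c, (c³)¹⁴ = c⁴, (c³)¹⁵ = c⁷, (c³)¹⁶ = c¹⁰, (c³)¹⁷ = c¹³, (c³)¹⁸ = c¹⁶, (c³)¹⁹ = e.
The smallest positive k with (c³)ᵏ = e is 19.

Answer: 19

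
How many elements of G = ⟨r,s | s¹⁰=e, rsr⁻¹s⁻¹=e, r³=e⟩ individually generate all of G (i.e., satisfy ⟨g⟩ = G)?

G is cyclic of order 30. An element generates G iff its order is 30, and a cyclic group of order 30 has exactly φ(30) = 8 such elements.

Answer: 8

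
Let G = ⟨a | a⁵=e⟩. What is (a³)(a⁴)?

Compute (a³) · (a⁴) by multiplying left to right and reducing via the relations at each step:
  (a³) · a⁴ = a²

Answer: a²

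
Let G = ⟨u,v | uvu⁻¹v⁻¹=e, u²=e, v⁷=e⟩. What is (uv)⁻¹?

The order of (uv) is 14 (smallest k with (uv)ᵏ = e), so (uv)⁻¹ = (uv)¹³ = uv⁶.
Check: (uv) · (uv⁶) → (uv) · u = v;   v · v⁶ = e, giving e as required.

Answer: uv⁶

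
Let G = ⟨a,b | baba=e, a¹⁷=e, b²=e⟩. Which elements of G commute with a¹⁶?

⟨a¹⁶⟩ ⊆ C_G(a¹⁶) since powers of a¹⁶ commute with a¹⁶; so |C_G(a¹⁶)| ≥ |⟨a¹⁶⟩| = 17.
By orbit–stabilizer, |C_G(a¹⁶)| = |G| / |conj. class of a¹⁶| = 34 / 2 = 17.
The 17 elements commuting with a¹⁶ are {e, a, a², a³, a⁴, a⁵, a⁶, a⁷, a⁸, a⁹, a¹⁰, a¹¹, a¹², a¹³, a¹⁴, a¹⁵, a¹⁶}.

Answer: {e, a, a², a³, a⁴, a⁵, a⁶, a⁷, a⁸, a⁹, a¹⁰, a¹¹, a¹², a¹³, a¹⁴, a¹⁵, a¹⁶}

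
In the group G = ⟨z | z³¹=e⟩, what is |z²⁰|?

Compute successive powers until reaching e:
  (z²⁰)¹ = z²⁰, (z²⁰)² = z⁹, (z²⁰)³ = z²⁹, (z²⁰)⁴ = z¹⁸, (z²⁰)⁵ = z⁷, (z²⁰)⁶ = z²⁷, (z²⁰)⁷ = z¹⁶, (z²⁰)⁸ = z⁵, (z²⁰)⁹ = z²⁵, (z²⁰)¹⁰ = z¹⁴, (z²⁰)¹¹ = z³, (z²⁰)¹² = z²³, (z²⁰)¹³ = z¹², (z²⁰)¹⁴ = z, (z²⁰)¹⁵ = z²¹, (z²⁰)¹⁶ = z¹⁰, (z²⁰)¹⁷ = z³⁰, (z²⁰)¹⁸ = z¹⁹, (z²⁰)¹⁹ = z⁸, (z²⁰)²⁰ = z²⁸, (z²⁰)²¹ = z¹⁷, (z²⁰)²² = z⁶, (z²⁰)²³ = z²⁶, (z²⁰)²⁴ = z¹⁵, (z²⁰)²⁵ = z⁴, (z²⁰)²⁶ = z²⁴, (z²⁰)²⁷ = z¹³, (z²⁰)²⁸ = z², (z²⁰)²⁹ = z²², (z²⁰)³⁰ = z¹¹, (z²⁰)³¹ = e.
The smallest positive k with (z²⁰)ᵏ = e is 31.

Answer: 31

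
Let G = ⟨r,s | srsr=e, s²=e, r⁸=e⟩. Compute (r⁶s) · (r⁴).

Compute (r⁶s) · (r⁴) by multiplying left to right and reducing via the relations at each step:
  (r⁶s) · r⁴ = r²s

Answer: r²s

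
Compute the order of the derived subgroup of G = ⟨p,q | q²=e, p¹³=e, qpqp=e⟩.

G' = [G, G] is generated by all commutators. The generator-pair commutators are: [p, q] = p².
The subgroup they normally generate is {e, p, p², p³, p⁴, p⁵, p⁶, p⁷, p⁸, p⁹, p¹⁰, p¹¹, p¹²}, of order 13.
Check: |G/G'| = 26/13 = 2 is the order of the abelianisation.

Answer: 13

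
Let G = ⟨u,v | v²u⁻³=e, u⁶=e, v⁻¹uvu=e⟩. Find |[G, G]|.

G' = [G, G] is generated by all commutators. The generator-pair commutators are: [u, v] = u².
The subgroup they normally generate is {e, u², u⁴}, of order 3.
Check: |G/G'| = 12/3 = 4 is the order of the abelianisation.

Answer: 3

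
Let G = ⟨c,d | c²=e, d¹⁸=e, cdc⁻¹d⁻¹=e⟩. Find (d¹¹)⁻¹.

The order of (d¹¹) is 18 (smallest k with (d¹¹)ᵏ = e), so (d¹¹)⁻¹ = (d¹¹)¹⁷ = d⁷.
Check: (d¹¹) · (d⁷) → (d¹¹) · d⁷ = e, giving e as required.

Answer: d⁷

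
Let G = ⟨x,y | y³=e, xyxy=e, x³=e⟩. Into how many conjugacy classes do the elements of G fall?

The conjugacy classes (representative and size) are:
  [e] (size 1), [yx²] (size 4), [y²x] (size 4), [x²y²] (size 3).
Class equation: 1 + 4 + 4 + 3 = 12 = |G|. So G has 4 conjugacy classes.

Answer: 4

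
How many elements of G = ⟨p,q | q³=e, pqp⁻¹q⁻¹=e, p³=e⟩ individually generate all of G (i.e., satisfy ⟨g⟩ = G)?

⟨g⟩ = G would require ord(g) = |G| = 9, but the maximum element order in G is 3 < 9. So G is not cyclic and no single element generates it: the count is 0.

Answer: 0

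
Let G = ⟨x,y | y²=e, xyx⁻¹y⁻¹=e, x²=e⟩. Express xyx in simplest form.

Multiply left to right, reducing at each step:
  x · y = xy
  (xy) · x = y

Answer: y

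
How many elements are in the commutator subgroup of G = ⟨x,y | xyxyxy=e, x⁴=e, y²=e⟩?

G' = [G, G] is generated by all commutators. The generator-pair commutators are: [x, y] = x²yx.
The subgroup they normally generate is {e, x², xy, yx³, x²yx, x³y, x²yx³, yx, xyx², yx²y, x²yx²y, x³yx²}, of order 12.
Check: |G/G'| = 24/12 = 2 is the order of the abelianisation.

Answer: 12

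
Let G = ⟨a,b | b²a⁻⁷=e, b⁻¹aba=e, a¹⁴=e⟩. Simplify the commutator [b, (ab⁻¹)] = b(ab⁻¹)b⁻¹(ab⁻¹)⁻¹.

[b, (ab⁻¹)] = b·(ab⁻¹)·b⁻¹·(ab⁻¹)⁻¹.
  b · (ab⁻¹) = a¹³
  (a¹³) · (b⁻¹) = a⁶b
  (a⁶b) · (ab) = a¹²

Answer: a¹²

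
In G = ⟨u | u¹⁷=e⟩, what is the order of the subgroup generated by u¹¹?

|⟨u¹¹⟩| equals the order of u¹¹. Compute successive powers until reaching e:
  (u¹¹)¹ = u¹¹, (u¹¹)² = u⁵, (u¹¹)³ = u¹⁶, (u¹¹)⁴ = u¹⁰, (u¹¹)⁵ = u⁴, (u¹¹)⁶ = u¹⁵, (u¹¹)⁷ = u⁹, (u¹¹)⁸ = u³, (u¹¹)⁹ = u¹⁴, (u¹¹)¹⁰ = u⁸, (u¹¹)¹¹ = u², (u¹¹)¹² = u¹³, (u¹¹)¹³ = u⁷, (u¹¹)¹⁴ = u, (u¹¹)¹⁵ = u¹², (u¹¹)¹⁶ = u⁶, (u¹¹)¹⁷ = e.
The smallest positive k with (u¹¹)ᵏ = e is 17, so |⟨u¹¹⟩| = 17.

Answer: 17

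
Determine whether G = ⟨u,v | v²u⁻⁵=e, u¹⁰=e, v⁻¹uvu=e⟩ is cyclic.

Every cyclic group is abelian. But u·v = uv while v·u = u⁴v⁻¹, so u·v ≠ v·u and G is not abelian. Hence G is not cyclic.

Answer: No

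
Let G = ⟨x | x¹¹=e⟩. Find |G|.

G is generated by a single element, so G is cyclic. The relator gives x¹¹ = e and no smaller power is forced to be e, so the 11 powers {e, x, x², x³, x⁴, x⁵, x⁶, x⁷, x⁸, x⁹, x¹⁰} are distinct. Hence |G| = 11.

Answer: 11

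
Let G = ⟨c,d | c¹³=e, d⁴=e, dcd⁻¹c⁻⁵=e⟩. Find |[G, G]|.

G' = [G, G] is generated by all commutators. The generator-pair commutators are: [c, d] = c⁹.
The subgroup they normally generate is {e, c, c², c³, c⁴, c⁵, c⁶, c⁷, c⁸, c⁹, c¹⁰, c¹¹, c¹²}, of order 13.
Check: |G/G'| = 52/13 = 4 is the order of the abelianisation.

Answer: 13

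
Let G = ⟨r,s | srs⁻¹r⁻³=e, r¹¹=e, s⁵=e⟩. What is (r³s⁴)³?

Compute successive powers of (r³s⁴), reducing at each step:
  (r³s⁴)²: (r³s⁴) · r³ = r⁴s⁴;   (r⁴s⁴) · s⁴ = r⁴s³
  (r³s⁴)³: (r⁴s³) · r³ = r⁸s³;   (r⁸s³) · s⁴ = r⁸s²

Answer: r⁸s²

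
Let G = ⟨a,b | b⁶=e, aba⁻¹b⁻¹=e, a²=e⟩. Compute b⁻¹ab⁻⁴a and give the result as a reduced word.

Multiply left to right, reducing at each step:
  (b⁵) · a = ab⁵
  (ab⁵) · b⁻⁴ = ab
  (ab) · a = b

Answer: b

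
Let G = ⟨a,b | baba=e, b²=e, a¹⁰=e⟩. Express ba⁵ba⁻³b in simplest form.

Multiply left to right, reducing at each step:
  b · a⁵ = a⁵b
  (a⁵b) · b = a⁵
  (a⁵) · a⁻³ = a²
  (a²) · b = a²b

Answer: a²b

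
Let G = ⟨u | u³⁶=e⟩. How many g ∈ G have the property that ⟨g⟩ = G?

G is cyclic of order 36. An element generates G iff its order is 36, and a cyclic group of order 36 has exactly φ(36) = 12 such elements.

Answer: 12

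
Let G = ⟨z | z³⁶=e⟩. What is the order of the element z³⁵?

Compute successive powers until reaching e:
  (z³⁵)¹ = z³⁵, (z³⁵)² = z³⁴, (z³⁵)³ = z³³, (z³⁵)⁴ = z³², (z³⁵)⁵ = z³¹, (z³⁵)⁶ = z³⁰, (z³⁵)⁷ = z²⁹, (z³⁵)⁸ = z²⁸, (z³⁵)⁹ = z²⁷, (z³⁵)¹⁰ = z²⁶, (z³⁵)¹¹ = z²⁵, (z³⁵)¹² = z²⁴, (z³⁵)¹³ = z²³, (z³⁵)¹⁴ = z²², (z³⁵)¹⁵ = z²¹, (z³⁵)¹⁶ = z²⁰, (z³⁵)¹⁷ = z¹⁹, (z³⁵)¹⁸ = z¹⁸, (z³⁵)¹⁹ = z¹⁷, (z³⁵)²⁰ = z¹⁶, (z³⁵)²¹ = z¹⁵, (z³⁵)²² = z¹⁴, (z³⁵)²³ = z¹³, (z³⁵)²⁴ = z¹², (z³⁵)²⁵ = z¹¹, (z³⁵)²⁶ = z¹⁰, (z³⁵)²⁷ = z⁹, (z³⁵)²⁸ = z⁸, (z³⁵)²⁹ = z⁷, (z³⁵)³⁰ = z⁶, (z³⁵)³¹ = z⁵, (z³⁵)³² = z⁴, (z³⁵)³³ = z³, (z³⁵)³⁴ = z², (z³⁵)³⁵ = z, (z³⁵)³⁶ = e.
The smallest positive k with (z³⁵)ᵏ = e is 36.

Answer: 36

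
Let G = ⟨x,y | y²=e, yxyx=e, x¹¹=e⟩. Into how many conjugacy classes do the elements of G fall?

The conjugacy classes (representative and size) are:
  [e] (size 1), [x¹⁰] (size 2), [x²] (size 2), [x³] (size 2), [x⁷] (size 2), [x⁶] (size 2), [x²y] (size 11).
Class equation: 1 + 2 + 2 + 2 + 2 + 2 + 11 = 22 = |G|. So G has 7 conjugacy classes.

Answer: 7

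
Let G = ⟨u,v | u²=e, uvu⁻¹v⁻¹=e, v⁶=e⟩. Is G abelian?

Each pair of generators commutes: u·v = uv = v·u. Since the generators pairwise commute, every element of G commutes with every other, so G is abelian.

Answer: Yes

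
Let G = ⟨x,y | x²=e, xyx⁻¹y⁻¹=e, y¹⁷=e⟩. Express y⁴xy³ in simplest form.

Multiply left to right, reducing at each step:
  (y⁴) · x = xy⁴
  (xy⁴) · y³ = xy⁷

Answer: xy⁷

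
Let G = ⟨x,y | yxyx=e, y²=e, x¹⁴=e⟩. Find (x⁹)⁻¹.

The order of (x⁹) is 14 (smallest k with (x⁹)ᵏ = e), so (x⁹)⁻¹ = (x⁹)¹³ = x⁵.
Check: (x⁹) · (x⁵) → (x⁹) · x⁵ = e, giving e as required.

Answer: x⁵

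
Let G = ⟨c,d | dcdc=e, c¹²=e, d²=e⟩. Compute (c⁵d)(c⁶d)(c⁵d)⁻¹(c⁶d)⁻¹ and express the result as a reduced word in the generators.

[(c⁵d), (c⁶d)] = (c⁵d)·(c⁶d)·(c⁵d)⁻¹·(c⁶d)⁻¹.
  (c⁵d) · (c⁶d) = c¹¹
  (c¹¹) · (c⁵d) = c⁴d
  (c⁴d) · (c⁶d) = c¹⁰

Answer: c¹⁰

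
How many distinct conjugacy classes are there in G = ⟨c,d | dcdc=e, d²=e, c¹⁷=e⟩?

The conjugacy classes (representative and size) are:
  [e] (size 1), [c¹⁶] (size 2), [c²] (size 2), [c³] (size 2), [c¹³] (size 2), [c¹²] (size 2), [c⁶] (size 2), [c¹⁰] (size 2), [c⁹] (size 2), [c⁷d] (size 17).
Class equation: 1 + 2 + 2 + 2 + 2 + 2 + 2 + 2 + 2 + 17 = 34 = |G|. So G has 10 conjugacy classes.

Answer: 10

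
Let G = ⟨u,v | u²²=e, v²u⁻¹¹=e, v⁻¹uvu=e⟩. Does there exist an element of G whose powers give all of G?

Every cyclic group is abelian. But u·v = uv while v·u = u¹⁰v⁻¹, so u·v ≠ v·u and G is not abelian. Hence G is not cyclic.

Answer: No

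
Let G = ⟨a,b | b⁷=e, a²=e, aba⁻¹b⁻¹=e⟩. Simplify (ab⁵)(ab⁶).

Compute (ab⁵) · (ab⁶) by multiplying left to right and reducing via the relations at each step:
  (ab⁵) · a = b⁵
  (b⁵) · b⁶ = b⁴

Answer: b⁴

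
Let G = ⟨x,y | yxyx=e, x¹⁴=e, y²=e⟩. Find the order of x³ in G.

Compute successive powers until reaching e:
  (x³)¹ = x³, (x³)² = x⁶, (x³)³ = x⁹, (x³)⁴ = x¹², (x³)⁵ = x, (x³)⁶ = x⁴, (x³)⁷ = x⁷, (x³)⁸ = x¹⁰, (x³)⁹ = x¹³, (x³)¹⁰ = x², (x³)¹¹ = x⁵, (x³)¹² = x⁸, (x³)¹³ = x¹¹, (x³)¹⁴ = e.
The smallest positive k with (x³)ᵏ = e is 14.

Answer: 14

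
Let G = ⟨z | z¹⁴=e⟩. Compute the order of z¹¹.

Compute successive powers until reaching e:
  (z¹¹)¹ = z¹¹, (z¹¹)² = z⁸, (z¹¹)³ = z⁵, (z¹¹)⁴ = z², (z¹¹)⁵ = z¹³, (z¹¹)⁶ = z¹⁰, (z¹¹)⁷ = z⁷, (z¹¹)⁸ = z⁴, (z¹¹)⁹ = z, (z¹¹)¹⁰ = z¹², (z¹¹)¹¹ = z⁹, (z¹¹)¹² = z⁶, (z¹¹)¹³ = z³, (z¹¹)¹⁴ = e.
The smallest positive k with (z¹¹)ᵏ = e is 14.

Answer: 14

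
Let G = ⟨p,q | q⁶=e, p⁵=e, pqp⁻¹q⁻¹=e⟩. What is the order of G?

Enumerate words in the generators, reducing via the relations: the distinct elements are
  {e, p, q, pq, p², p³, p⁴, q², q³, q⁴, q⁵, pq², pq³, pq⁴, pq⁵, p²q, p³q, p⁴q, p²q², p²q³, p²q⁴, p²q⁵, p³q², p³q³, p³q⁴, p³q⁵, p⁴q², p⁴q³, p⁴q⁴, p⁴q⁵}.
No further products give new elements, so |G| = 30.

Answer: 30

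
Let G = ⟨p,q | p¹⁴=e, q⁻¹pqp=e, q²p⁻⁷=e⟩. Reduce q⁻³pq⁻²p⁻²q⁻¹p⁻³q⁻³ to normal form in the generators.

Multiply left to right, reducing at each step:
  q · p = p⁶q⁻¹
  (p⁶q⁻¹) · q⁻² = p⁶q
  (p⁶q) · p⁻² = pq⁻¹
  (pq⁻¹) · q⁻¹ = p⁸
  (p⁸) · p⁻³ = p⁵
  (p⁵) · q⁻³ = p⁵q

Answer: p⁵q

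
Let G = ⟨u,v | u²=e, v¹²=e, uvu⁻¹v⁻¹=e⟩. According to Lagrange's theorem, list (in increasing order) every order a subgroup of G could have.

|G| = 24 = 2³ · 3. By Lagrange's theorem the order of any subgroup divides 24; the divisors of 24 are 1, 2, 3, 4, 6, 8, 12, 24.

Answer: 1, 2, 3, 4, 6, 8, 12, 24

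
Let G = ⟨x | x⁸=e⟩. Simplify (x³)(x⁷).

Compute (x³) · (x⁷) by multiplying left to right and reducing via the relations at each step:
  (x³) · x⁷ = x²

Answer: x²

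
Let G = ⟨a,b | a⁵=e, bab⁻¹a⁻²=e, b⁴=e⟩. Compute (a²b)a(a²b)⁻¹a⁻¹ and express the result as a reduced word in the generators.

[(a²b), a] = (a²b)·a·(a²b)⁻¹·a⁻¹.
  (a²b) · a = a⁴b
  (a⁴b) · (a⁴b³) = a²
  (a²) · (a⁴) = a

Answer: a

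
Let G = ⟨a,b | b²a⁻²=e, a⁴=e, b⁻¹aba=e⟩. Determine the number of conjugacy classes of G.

The conjugacy classes (representative and size) are:
  [e] (size 1), [a³] (size 2), [a²] (size 1), [b⁻¹] (size 2), [ab⁻¹] (size 2).
Class equation: 1 + 2 + 1 + 2 + 2 = 8 = |G|. So G has 5 conjugacy classes.

Answer: 5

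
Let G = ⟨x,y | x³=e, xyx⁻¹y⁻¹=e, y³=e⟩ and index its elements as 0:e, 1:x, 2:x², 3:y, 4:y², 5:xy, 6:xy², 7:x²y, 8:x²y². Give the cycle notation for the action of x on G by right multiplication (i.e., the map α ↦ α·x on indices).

(0 1 2)(3 5 7)(4 6 8)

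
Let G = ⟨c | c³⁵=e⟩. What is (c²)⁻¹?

The order of (c²) is 35 (smallest k with (c²)ᵏ = e), so (c²)⁻¹ = (c²)³⁴ = c³³.
Check: (c²) · (c³³) → (c²) · c³³ = e, giving e as required.

Answer: c³³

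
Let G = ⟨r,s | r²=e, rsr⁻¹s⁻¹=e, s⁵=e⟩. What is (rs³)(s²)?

Compute (rs³) · (s²) by multiplying left to right and reducing via the relations at each step:
  (rs³) · s² = r

Answer: r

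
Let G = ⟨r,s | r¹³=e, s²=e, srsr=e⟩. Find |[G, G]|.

G' = [G, G] is generated by all commutators. The generator-pair commutators are: [r, s] = r².
The subgroup they normally generate is {e, r, r², r³, r⁴, r⁵, r⁶, r⁷, r⁸, r⁹, r¹⁰, r¹¹, r¹²}, of order 13.
Check: |G/G'| = 26/13 = 2 is the order of the abelianisation.

Answer: 13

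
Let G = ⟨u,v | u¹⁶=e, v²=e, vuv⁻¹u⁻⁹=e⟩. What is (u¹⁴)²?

Compute successive powers of (u¹⁴), reducing at each step:
  (u¹⁴)²: (u¹⁴) · u¹⁴ = u¹²

Answer: u¹²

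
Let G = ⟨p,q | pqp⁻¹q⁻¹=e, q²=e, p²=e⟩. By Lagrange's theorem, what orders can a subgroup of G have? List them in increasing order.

|G| = 4 = 2². By Lagrange's theorem the order of any subgroup divides 4; the divisors of 4 are 1, 2, 4.

Answer: 1, 2, 4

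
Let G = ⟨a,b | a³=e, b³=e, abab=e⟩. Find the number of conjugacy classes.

The conjugacy classes (representative and size) are:
  [e] (size 1), [ba²] (size 4), [b²a] (size 4), [a²b²] (size 3).
Class equation: 1 + 4 + 4 + 3 = 12 = |G|. So G has 4 conjugacy classes.

Answer: 4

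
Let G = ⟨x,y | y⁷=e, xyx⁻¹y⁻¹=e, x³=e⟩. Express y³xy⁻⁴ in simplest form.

Multiply left to right, reducing at each step:
  (y³) · x = xy³
  (xy³) · y⁻⁴ = xy⁶

Answer: xy⁶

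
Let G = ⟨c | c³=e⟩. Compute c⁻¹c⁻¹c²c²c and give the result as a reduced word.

Multiply left to right, reducing at each step:
  (c²) · c⁻¹ = c
  c · c² = e
  e · c² = c²
  (c²) · c = e

Answer: e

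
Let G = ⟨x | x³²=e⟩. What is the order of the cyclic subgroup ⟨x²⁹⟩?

|⟨x²⁹⟩| equals the order of x²⁹. Compute successive powers until reaching e:
  (x²⁹)¹ = x²⁹, (x²⁹)² = x²⁶, (x²⁹)³ = x²³, (x²⁹)⁴ = x²⁰, (x²⁹)⁵ = x¹⁷, (x²⁹)⁶ = x¹⁴, (x²⁹)⁷ = x¹¹, (x²⁹)⁸ = x⁸, (x²⁹)⁹ = x⁵, (x²⁹)¹⁰ = x², (x²⁹)¹¹ = x³¹, (x²⁹)¹² = x²⁸, (x²⁹)¹³ = x²⁵, (x²⁹)¹⁴ = x²², (x²⁹)¹⁵ = x¹⁹, (x²⁹)¹⁶ = x¹⁶, (x²⁹)¹⁷ = x¹³, (x²⁹)¹⁸ = x¹⁰, (x²⁹)¹⁹ = x⁷, (x²⁹)²⁰ = x⁴, (x²⁹)²¹ = x, (x²⁹)²² = x³⁰, (x²⁹)²³ = x²⁷, (x²⁹)²⁴ = x²⁴, (x²⁹)²⁵ = x²¹, (x²⁹)²⁶ = x¹⁸, (x²⁹)²⁷ = x¹⁵, (x²⁹)²⁸ = x¹², (x²⁹)²⁹ = x⁹, (x²⁹)³⁰ = x⁶, (x²⁹)³¹ = x³, (x²⁹)³² = e.
The smallest positive k with (x²⁹)ᵏ = e is 32, so |⟨x²⁹⟩| = 32.

Answer: 32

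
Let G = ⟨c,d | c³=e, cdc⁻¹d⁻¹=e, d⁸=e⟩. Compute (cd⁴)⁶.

Compute successive powers of (cd⁴), reducing at each step:
  (cd⁴)²: (cd⁴) · c = c²d⁴;   (c²d⁴) · d⁴ = c²
  (cd⁴)³: (c²) · c = e;   e · d⁴ = d⁴
  (cd⁴)⁴: (d⁴) · c = cd⁴;   (cd⁴) · d⁴ = c
  (cd⁴)⁵: c · c = c²;   (c²) · d⁴ = c²d⁴
  (cd⁴)⁶: (c²d⁴) · c = d⁴;   (d⁴) · d⁴ = e

Answer: e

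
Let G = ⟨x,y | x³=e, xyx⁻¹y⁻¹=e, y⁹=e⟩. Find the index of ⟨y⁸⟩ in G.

First find ord(y⁸) by computing successive powers:
  (y⁸)¹ = y⁸, (y⁸)² = y⁷, (y⁸)³ = y⁶, (y⁸)⁴ = y⁵, (y⁸)⁵ = y⁴, (y⁸)⁶ = y³, (y⁸)⁷ = y², (y⁸)⁸ = y, (y⁸)⁹ = e.
So |⟨y⁸⟩| = ord(y⁸) = 9. With |G| = 27, by Lagrange [G : ⟨y⁸⟩] = 27/9 = 3.

Answer: 3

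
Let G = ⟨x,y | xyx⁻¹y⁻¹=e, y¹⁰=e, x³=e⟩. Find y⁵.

Compute successive powers of y, reducing at each step:
  y²: y · y = y²
  y³: (y²) · y = y³
  y⁴: (y³) · y = y⁴
  y⁵: (y⁴) · y = y⁵

Answer: y⁵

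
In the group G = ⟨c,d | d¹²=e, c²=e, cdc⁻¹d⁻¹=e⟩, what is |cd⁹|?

Compute successive powers until reaching e:
  (cd⁹)¹ = cd⁹, (cd⁹)² = d⁶, (cd⁹)³ = cd³, (cd⁹)⁴ = e.
The smallest positive k with (cd⁹)ᵏ = e is 4.

Answer: 4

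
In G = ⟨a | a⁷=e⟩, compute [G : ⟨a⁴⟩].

First find ord(a⁴) by computing successive powers:
  (a⁴)¹ = a⁴, (a⁴)² = a, (a⁴)³ = a⁵, (a⁴)⁴ = a², (a⁴)⁵ = a⁶, (a⁴)⁶ = a³, (a⁴)⁷ = e.
So |⟨a⁴⟩| = ord(a⁴) = 7. With |G| = 7, by Lagrange [G : ⟨a⁴⟩] = 7/7 = 1.

Answer: 1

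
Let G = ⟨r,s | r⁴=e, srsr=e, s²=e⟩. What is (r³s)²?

Compute successive powers of (r³s), reducing at each step:
  (r³s)²: (r³s) · r³ = s;   s · s = e

Answer: e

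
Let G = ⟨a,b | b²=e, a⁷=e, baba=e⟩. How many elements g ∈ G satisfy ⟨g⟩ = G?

⟨g⟩ = G would require ord(g) = |G| = 14, but the maximum element order in G is 7 < 14. So G is not cyclic and no single element generates it: the count is 0.

Answer: 0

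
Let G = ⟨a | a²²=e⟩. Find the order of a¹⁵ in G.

Compute successive powers until reaching e:
  (a¹⁵)¹ = a¹⁵, (a¹⁵)² = a⁸, (a¹⁵)³ = a, (a¹⁵)⁴ = a¹⁶, (a¹⁵)⁵ = a⁹, (a¹⁵)⁶ = a², (a¹⁵)⁷ = a¹⁷, (a¹⁵)⁸ = a¹⁰, (a¹⁵)⁹ = a³, (a¹⁵)¹⁰ = a¹⁸, (a¹⁵)¹¹ = a¹¹, (a¹⁵)¹² = a⁴, (a¹⁵)¹³ = a¹⁹, (a¹⁵)¹⁴ = a¹², (a¹⁵)¹⁵ = a⁵, (a¹⁵)¹⁶ = a²⁰, (a¹⁵)¹⁷ = a¹³, (a¹⁵)¹⁸ = a⁶, (a¹⁵)¹⁹ = a²¹, (a¹⁵)²⁰ = a¹⁴, (a¹⁵)²¹ = a⁷, (a¹⁵)²² = e.
The smallest positive k with (a¹⁵)ᵏ = e is 22.

Answer: 22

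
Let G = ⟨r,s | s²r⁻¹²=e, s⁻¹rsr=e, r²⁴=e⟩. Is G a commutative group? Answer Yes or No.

r·s = rs but s·r = r¹¹s⁻¹, so r·s ≠ s·r and G is not abelian.

Answer: No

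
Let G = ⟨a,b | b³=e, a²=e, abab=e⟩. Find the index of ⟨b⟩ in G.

First find ord(b) by computing successive powers:
  b¹ = b, b² = b², b³ = e.
So |⟨b⟩| = ord(b) = 3. With |G| = 6, by Lagrange [G : ⟨b⟩] = 6/3 = 2.

Answer: 2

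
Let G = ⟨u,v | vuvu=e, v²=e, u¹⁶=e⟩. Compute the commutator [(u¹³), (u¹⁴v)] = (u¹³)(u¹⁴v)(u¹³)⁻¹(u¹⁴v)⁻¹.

[(u¹³), (u¹⁴v)] = (u¹³)·(u¹⁴v)·(u¹³)⁻¹·(u¹⁴v)⁻¹.
  (u¹³) · (u¹⁴v) = u¹¹v
  (u¹¹v) · (u³) = u⁸v
  (u⁸v) · (u¹⁴v) = u¹⁰

Answer: u¹⁰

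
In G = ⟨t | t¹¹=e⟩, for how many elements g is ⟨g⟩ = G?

G is cyclic of order 11. An element generates G iff its order is 11, and a cyclic group of order 11 has exactly φ(11) = 10 such elements.

Answer: 10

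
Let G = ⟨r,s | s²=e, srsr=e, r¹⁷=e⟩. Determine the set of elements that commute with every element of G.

An element z ∈ Z(G) iff z commutes with every generator.
For example e is central: e·r = r = r·e; e·s = s = s·e.
Whereas r ∉ Z(G) since r·s = rs ≠ r¹⁶s = s·r.
Checking each of the 34 elements this way gives Z(G) = {e}, of order 1.

Answer: {e}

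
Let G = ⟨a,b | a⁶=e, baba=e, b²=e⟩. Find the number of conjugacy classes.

The conjugacy classes (representative and size) are:
  [e] (size 1), [a⁵] (size 2), [a⁴] (size 2), [a³] (size 1), [b] (size 3), [a³b] (size 3).
Class equation: 1 + 2 + 2 + 1 + 3 + 3 = 12 = |G|. So G has 6 conjugacy classes.

Answer: 6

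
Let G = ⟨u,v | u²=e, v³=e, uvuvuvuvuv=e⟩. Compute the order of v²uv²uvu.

Compute successive powers until reaching e:
  (v²uv²uvu)¹ = v²uv²uvu, (v²uv²uvu)² = uv²uvuv, (v²uv²uvu)³ = e.
The smallest positive k with (v²uv²uvu)ᵏ = e is 3.

Answer: 3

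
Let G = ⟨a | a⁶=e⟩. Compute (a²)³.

Compute successive powers of (a²), reducing at each step:
  (a²)²: (a²) · a² = a⁴
  (a²)³: (a⁴) · a² = e

Answer: e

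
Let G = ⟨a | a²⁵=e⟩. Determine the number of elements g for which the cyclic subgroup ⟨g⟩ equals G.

G is cyclic of order 25. An element generates G iff its order is 25, and a cyclic group of order 25 has exactly φ(25) = 20 such elements.

Answer: 20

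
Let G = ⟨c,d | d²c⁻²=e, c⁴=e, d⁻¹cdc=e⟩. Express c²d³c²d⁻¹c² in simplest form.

Multiply left to right, reducing at each step:
  (c²) · d³ = d
  d · c² = d⁻¹
  (d⁻¹) · d⁻¹ = c²
  (c²) · c² = e

Answer: e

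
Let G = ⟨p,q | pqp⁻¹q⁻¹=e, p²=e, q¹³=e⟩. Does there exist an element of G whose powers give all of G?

|G| = 26. The element pq has order 26 (its powers give 26 distinct elements), so ⟨pq⟩ = G and G is cyclic.

Answer: Yes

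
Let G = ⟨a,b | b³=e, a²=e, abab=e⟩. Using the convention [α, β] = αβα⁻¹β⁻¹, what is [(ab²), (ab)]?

[(ab²), (ab)] = (ab²)·(ab)·(ab²)⁻¹·(ab)⁻¹.
  (ab²) · (ab) = b²
  (b²) · (ab²) = a
  a · (ab) = b

Answer: b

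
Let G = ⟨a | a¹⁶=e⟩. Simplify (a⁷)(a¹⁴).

Compute (a⁷) · (a¹⁴) by multiplying left to right and reducing via the relations at each step:
  (a⁷) · a¹⁴ = a⁵

Answer: a⁵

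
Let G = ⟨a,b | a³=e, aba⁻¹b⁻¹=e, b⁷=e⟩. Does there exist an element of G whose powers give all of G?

|G| = 21. The element ab has order 21 (its powers give 21 distinct elements), so ⟨ab⟩ = G and G is cyclic.

Answer: Yes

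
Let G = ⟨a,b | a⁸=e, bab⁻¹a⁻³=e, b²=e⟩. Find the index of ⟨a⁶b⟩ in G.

First find ord(a⁶b) by computing successive powers:
  (a⁶b)¹ = a⁶b, (a⁶b)² = e.
So |⟨a⁶b⟩| = ord(a⁶b) = 2. With |G| = 16, by Lagrange [G : ⟨a⁶b⟩] = 16/2 = 8.

Answer: 8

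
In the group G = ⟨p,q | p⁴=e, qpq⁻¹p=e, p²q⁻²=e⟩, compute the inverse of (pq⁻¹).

The order of (pq⁻¹) is 4 (smallest k with (pq⁻¹)ᵏ = e), so (pq⁻¹)⁻¹ = (pq⁻¹)³ = pq.
Check: (pq⁻¹) · (pq) → (pq⁻¹) · p = q⁻¹;   (q⁻¹) · q = e, giving e as required.

Answer: pq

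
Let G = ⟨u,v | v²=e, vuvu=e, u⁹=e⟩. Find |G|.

Enumerate words in the generators, reducing via the relations: the distinct elements are
  {e, u, v, uv, u², u³, u⁴, u⁵, u⁶, u⁷, u⁸, u²v, u³v, u⁴v, u⁵v, u⁶v, u⁷v, u⁸v}.
No further products give new elements, so |G| = 18.

Answer: 18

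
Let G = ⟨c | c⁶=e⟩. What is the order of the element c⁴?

Compute successive powers until reaching e:
  (c⁴)¹ = c⁴, (c⁴)² = c², (c⁴)³ = e.
The smallest positive k with (c⁴)ᵏ = e is 3.

Answer: 3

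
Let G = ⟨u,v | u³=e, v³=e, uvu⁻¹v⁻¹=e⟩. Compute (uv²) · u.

Compute (uv²) · u by multiplying left to right and reducing via the relations at each step:
  (uv²) · u = u²v²

Answer: u²v²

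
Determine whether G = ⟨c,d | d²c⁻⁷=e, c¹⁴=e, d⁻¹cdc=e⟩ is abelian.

c·d = cd but d·c = c⁶d⁻¹, so c·d ≠ d·c and G is not abelian.

Answer: No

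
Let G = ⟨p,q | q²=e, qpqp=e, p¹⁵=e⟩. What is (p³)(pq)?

Compute (p³) · (pq) by multiplying left to right and reducing via the relations at each step:
  (p³) · p = p⁴
  (p⁴) · q = p⁴q

Answer: p⁴q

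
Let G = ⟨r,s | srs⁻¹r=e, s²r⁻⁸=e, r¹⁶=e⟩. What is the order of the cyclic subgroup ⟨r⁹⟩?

|⟨r⁹⟩| equals the order of r⁹. Compute successive powers until reaching e:
  (r⁹)¹ = r⁹, (r⁹)² = r², (r⁹)³ = r¹¹, (r⁹)⁴ = r⁴, (r⁹)⁵ = r¹³, (r⁹)⁶ = r⁶, (r⁹)⁷ = r¹⁵, (r⁹)⁸ = r⁸, (r⁹)⁹ = r, (r⁹)¹⁰ = r¹⁰, (r⁹)¹¹ = r³, (r⁹)¹² = r¹², (r⁹)¹³ = r⁵, (r⁹)¹⁴ = r¹⁴, (r⁹)¹⁵ = r⁷, (r⁹)¹⁶ = e.
The smallest positive k with (r⁹)ᵏ = e is 16, so |⟨r⁹⟩| = 16.

Answer: 16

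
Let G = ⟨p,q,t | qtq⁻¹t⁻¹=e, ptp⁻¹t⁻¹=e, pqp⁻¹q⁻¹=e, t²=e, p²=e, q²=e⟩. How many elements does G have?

Enumerate words in the generators, reducing via the relations: the distinct elements are
  {e, p, q, t, pq, pt, qt, pqt}.
No further products give new elements, so |G| = 8.

Answer: 8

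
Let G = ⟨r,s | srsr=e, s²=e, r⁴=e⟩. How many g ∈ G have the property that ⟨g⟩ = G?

⟨g⟩ = G would require ord(g) = |G| = 8, but the maximum element order in G is 4 < 8. So G is not cyclic and no single element generates it: the count is 0.

Answer: 0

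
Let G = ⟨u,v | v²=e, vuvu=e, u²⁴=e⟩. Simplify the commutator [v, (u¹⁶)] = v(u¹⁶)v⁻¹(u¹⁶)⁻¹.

[v, (u¹⁶)] = v·(u¹⁶)·v⁻¹·(u¹⁶)⁻¹.
  v · (u¹⁶) = u⁸v
  (u⁸v) · v = u⁸
  (u⁸) · (u⁸) = u¹⁶

Answer: u¹⁶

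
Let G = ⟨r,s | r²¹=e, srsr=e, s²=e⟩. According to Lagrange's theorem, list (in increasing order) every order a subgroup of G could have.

|G| = 42 = 2 · 3 · 7. By Lagrange's theorem the order of any subgroup divides 42; the divisors of 42 are 1, 2, 3, 6, 7, 14, 21, 42.

Answer: 1, 2, 3, 6, 7, 14, 21, 42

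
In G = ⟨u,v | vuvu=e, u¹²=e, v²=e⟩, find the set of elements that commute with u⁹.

⟨u⁹⟩ ⊆ C_G(u⁹) since powers of u⁹ commute with u⁹; so |C_G(u⁹)| ≥ |⟨u⁹⟩| = 4.
By orbit–stabilizer, |C_G(u⁹)| = |G| / |conj. class of u⁹| = 24 / 2 = 12.
The 12 elements commuting with u⁹ are {e, u, u², u³, u⁴, u⁵, u⁶, u⁷, u⁸, u⁹, u¹⁰, u¹¹}.

Answer: {e, u, u², u³, u⁴, u⁵, u⁶, u⁷, u⁸, u⁹, u¹⁰, u¹¹}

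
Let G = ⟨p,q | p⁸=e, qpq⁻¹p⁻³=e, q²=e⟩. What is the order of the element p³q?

Compute successive powers until reaching e:
  (p³q)¹ = p³q, (p³q)² = p⁴, (p³q)³ = p⁷q, (p³q)⁴ = e.
The smallest positive k with (p³q)ᵏ = e is 4.

Answer: 4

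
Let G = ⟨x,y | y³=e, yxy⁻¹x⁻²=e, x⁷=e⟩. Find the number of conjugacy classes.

The conjugacy classes (representative and size) are:
  [e] (size 1), [x²] (size 3), [x⁵] (size 3), [y] (size 7), [y²] (size 7).
Class equation: 1 + 3 + 3 + 7 + 7 = 21 = |G|. So G has 5 conjugacy classes.

Answer: 5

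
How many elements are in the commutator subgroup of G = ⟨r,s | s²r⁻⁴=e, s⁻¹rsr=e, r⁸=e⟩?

G' = [G, G] is generated by all commutators. The generator-pair commutators are: [r, s] = r².
The subgroup they normally generate is {e, r², r⁴, r⁶}, of order 4.
Check: |G/G'| = 16/4 = 4 is the order of the abelianisation.

Answer: 4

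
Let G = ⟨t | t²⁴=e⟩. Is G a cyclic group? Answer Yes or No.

|G| = 24. The element t has order 24 (its powers give 24 distinct elements), so ⟨t⟩ = G and G is cyclic.

Answer: Yes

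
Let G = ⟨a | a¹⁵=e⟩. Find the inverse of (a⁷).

The order of (a⁷) is 15 (smallest k with (a⁷)ᵏ = e), so (a⁷)⁻¹ = (a⁷)¹⁴ = a⁸.
Check: (a⁷) · (a⁸) → (a⁷) · a⁸ = e, giving e as required.

Answer: a⁸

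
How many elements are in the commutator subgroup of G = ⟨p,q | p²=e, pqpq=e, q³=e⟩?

G' = [G, G] is generated by all commutators. The generator-pair commutators are: [p, q] = q.
The subgroup they normally generate is {e, q, q²}, of order 3.
Check: |G/G'| = 6/3 = 2 is the order of the abelianisation.

Answer: 3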